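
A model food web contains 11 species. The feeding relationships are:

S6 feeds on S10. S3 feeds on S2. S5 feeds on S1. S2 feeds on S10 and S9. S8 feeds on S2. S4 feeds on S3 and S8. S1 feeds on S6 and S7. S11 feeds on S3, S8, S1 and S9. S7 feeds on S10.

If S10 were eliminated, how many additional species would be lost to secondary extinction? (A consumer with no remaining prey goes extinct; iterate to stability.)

4

Remove S10.
Round 1: S6 (all prey gone), S7 (all prey gone) → extinct.
Round 2: S1 (all prey gone) → extinct.
Round 3: S5 (all prey gone) → extinct.
No further losses. Total secondary extinctions: 4.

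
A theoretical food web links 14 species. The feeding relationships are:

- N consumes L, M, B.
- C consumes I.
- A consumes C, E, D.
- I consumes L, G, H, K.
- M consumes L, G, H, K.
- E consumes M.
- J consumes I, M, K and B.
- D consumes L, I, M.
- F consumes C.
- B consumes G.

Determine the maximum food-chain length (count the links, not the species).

One longest chain: H → M → E → A.
It has 4 species and 3 links.

3 links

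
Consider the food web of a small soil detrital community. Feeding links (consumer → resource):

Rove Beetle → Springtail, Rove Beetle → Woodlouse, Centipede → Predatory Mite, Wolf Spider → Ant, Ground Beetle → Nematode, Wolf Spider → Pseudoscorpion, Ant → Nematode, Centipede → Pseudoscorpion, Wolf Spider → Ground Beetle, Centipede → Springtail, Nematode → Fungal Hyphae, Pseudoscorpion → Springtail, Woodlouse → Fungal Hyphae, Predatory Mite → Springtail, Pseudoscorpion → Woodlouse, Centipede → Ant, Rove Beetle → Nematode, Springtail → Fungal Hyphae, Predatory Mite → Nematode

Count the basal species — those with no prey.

Basal species (no prey listed): Fungal Hyphae.
Count: 1.

1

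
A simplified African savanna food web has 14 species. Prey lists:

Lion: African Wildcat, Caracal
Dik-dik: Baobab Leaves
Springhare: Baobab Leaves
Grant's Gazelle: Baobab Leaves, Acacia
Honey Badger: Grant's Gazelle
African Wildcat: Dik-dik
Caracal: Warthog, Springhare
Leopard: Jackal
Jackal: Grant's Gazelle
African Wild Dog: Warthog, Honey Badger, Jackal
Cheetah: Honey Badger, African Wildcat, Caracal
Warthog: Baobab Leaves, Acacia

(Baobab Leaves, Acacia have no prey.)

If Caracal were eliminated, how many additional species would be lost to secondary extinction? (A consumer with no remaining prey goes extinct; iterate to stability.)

Remove Caracal.
Every predator of it retains at least one other prey: Cheetah still has Honey Badger, African Wildcat; Lion still has African Wildcat.
No consumer loses all prey, so no secondary extinctions occur.

0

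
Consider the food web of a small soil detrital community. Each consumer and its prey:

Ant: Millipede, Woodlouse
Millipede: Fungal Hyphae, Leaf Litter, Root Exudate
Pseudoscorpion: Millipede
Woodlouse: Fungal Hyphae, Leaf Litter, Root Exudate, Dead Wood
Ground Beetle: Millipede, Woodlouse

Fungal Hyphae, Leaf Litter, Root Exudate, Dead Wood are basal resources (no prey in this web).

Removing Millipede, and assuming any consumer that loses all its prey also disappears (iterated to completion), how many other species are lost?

Remove Millipede.
Round 1: Pseudoscorpion (all prey gone) → extinct.
No further losses. Total secondary extinctions: 1.

1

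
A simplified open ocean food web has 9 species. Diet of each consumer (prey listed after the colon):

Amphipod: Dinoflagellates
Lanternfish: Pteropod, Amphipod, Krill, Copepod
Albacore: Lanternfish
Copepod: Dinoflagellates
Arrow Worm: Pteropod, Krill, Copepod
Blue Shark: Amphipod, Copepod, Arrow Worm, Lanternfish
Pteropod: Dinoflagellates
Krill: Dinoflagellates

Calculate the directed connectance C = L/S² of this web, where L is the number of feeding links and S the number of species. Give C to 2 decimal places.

The web has S = 9 species and L = 16 feeding links.
C = L / S² = 16 / 81 = 0.1975 ≈ 0.20.

C = 0.20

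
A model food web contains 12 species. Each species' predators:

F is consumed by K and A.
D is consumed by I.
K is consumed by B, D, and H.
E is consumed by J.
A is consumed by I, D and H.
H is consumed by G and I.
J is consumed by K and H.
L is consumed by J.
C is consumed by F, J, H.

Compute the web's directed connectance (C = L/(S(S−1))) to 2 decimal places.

C = 0.14

The web has S = 12 species and L = 18 feeding links.
C = L / (S(S−1)) = 18 / 132 = 0.1364 ≈ 0.14.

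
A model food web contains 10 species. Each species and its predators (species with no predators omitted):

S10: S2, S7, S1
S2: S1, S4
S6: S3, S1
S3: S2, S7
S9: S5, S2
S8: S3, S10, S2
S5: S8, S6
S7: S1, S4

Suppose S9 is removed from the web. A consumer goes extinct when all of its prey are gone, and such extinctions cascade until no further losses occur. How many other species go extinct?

Remove S9.
Round 1: S5 (all prey gone) → extinct.
Round 2: S8 (all prey gone), S6 (all prey gone) → extinct.
Round 3: S3 (all prey gone), S10 (all prey gone) → extinct.
Round 4: S2 (all prey gone), S7 (all prey gone) → extinct.
Round 5: S1 (all prey gone), S4 (all prey gone) → extinct.
No further losses. Total secondary extinctions: 9.

9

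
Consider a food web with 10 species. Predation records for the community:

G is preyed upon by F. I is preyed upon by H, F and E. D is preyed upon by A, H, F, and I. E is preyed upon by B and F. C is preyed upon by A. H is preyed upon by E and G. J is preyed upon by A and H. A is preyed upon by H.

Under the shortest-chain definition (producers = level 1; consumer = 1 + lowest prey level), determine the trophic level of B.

Trophic level 4

D is a producer → level 1.
I eats D → level 2.
E eats I → level 3.
B eats E → level 4.
No prey of B is below level 3, so 4 is the minimum.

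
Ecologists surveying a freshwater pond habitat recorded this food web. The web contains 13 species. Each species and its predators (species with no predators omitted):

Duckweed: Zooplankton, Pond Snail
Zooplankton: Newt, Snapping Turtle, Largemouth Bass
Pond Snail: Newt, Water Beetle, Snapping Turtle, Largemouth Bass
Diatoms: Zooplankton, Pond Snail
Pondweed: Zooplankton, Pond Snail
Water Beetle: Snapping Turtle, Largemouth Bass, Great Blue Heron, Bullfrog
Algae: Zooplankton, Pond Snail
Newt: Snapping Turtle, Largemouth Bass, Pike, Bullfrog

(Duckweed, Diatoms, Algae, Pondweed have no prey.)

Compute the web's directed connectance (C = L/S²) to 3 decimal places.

C = 0.136

The web has S = 13 species and L = 23 feeding links.
C = L / S² = 23 / 169 = 0.1361 ≈ 0.136.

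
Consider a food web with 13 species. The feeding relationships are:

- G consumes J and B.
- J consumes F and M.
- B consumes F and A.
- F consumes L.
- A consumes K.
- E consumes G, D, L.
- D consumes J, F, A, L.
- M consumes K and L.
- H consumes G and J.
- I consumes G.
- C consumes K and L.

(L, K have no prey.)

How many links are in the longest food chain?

4 links

One longest chain: K → A → B → G → I.
It has 5 species and 4 links.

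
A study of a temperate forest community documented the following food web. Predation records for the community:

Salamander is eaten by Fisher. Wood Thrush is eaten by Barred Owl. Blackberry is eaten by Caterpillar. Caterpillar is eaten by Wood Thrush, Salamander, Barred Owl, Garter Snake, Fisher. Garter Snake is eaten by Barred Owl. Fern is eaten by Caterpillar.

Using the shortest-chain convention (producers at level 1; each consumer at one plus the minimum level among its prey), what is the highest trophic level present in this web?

3

Producers (level 1): Fern, Blackberry.
Following each consumer down to its lowest-level prey: Fern → Caterpillar → Barred Owl (levels 1 through 3).
All prey of Barred Owl (Caterpillar 2, Garter Snake 3, Wood Thrush 3) are at level 2 or above, so Barred Owl is at level 1 + 2 = 3.
Every consumer has at least one prey at level 2 or below, so none exceeds level 3.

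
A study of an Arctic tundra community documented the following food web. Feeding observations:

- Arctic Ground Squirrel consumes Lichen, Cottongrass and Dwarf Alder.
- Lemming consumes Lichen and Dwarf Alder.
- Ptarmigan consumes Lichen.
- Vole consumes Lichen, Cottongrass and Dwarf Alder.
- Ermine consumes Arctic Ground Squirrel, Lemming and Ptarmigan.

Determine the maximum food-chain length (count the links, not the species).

One longest chain: Lichen → Ptarmigan → Ermine.
It has 3 species and 2 links.

2 links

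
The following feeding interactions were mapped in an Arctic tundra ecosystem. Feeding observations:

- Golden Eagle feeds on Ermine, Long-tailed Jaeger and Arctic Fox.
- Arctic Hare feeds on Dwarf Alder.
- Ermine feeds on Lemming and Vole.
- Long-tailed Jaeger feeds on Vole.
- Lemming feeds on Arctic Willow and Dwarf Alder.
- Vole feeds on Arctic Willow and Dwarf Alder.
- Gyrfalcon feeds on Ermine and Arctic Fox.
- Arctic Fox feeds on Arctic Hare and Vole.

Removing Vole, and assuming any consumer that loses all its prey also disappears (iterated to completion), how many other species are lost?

Remove Vole.
Round 1: Long-tailed Jaeger (all prey gone) → extinct.
No further losses. Total secondary extinctions: 1.

1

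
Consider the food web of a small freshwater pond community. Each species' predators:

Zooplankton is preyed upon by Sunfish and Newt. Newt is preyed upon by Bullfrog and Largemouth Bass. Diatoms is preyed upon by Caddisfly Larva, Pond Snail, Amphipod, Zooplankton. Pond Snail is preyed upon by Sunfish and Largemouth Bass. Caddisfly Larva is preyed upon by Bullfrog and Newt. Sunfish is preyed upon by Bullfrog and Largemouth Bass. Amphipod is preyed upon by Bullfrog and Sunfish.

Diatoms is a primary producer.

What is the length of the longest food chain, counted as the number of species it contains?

4 species

One longest chain: Diatoms → Zooplankton → Sunfish → Largemouth Bass.
It has 4 species and 3 links.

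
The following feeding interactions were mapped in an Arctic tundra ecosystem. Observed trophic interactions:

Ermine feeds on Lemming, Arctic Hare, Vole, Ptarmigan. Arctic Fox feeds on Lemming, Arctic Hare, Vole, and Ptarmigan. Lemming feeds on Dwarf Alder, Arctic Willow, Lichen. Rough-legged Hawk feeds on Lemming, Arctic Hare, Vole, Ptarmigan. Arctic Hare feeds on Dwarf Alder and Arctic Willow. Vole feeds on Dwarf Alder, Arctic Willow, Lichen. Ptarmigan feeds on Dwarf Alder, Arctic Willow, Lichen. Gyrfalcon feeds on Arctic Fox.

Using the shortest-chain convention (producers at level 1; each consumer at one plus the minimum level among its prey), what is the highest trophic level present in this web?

4

Producers (level 1): Lichen, Dwarf Alder, Arctic Willow.
Following each consumer down to its lowest-level prey: Lichen → Lemming → Arctic Fox → Gyrfalcon (levels 1 through 4).
All prey of Gyrfalcon (Arctic Fox 3) are at level 3 or above, so Gyrfalcon is at level 1 + 3 = 4.
Every consumer has at least one prey at level 3 or below, so none exceeds level 4.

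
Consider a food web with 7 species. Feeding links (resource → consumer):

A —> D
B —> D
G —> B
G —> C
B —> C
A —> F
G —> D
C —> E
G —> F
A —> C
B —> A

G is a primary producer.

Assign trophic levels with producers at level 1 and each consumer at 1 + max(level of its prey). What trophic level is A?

G is a producer → level 1.
B eats G → level 2.
A eats B → level 3.

Trophic level 3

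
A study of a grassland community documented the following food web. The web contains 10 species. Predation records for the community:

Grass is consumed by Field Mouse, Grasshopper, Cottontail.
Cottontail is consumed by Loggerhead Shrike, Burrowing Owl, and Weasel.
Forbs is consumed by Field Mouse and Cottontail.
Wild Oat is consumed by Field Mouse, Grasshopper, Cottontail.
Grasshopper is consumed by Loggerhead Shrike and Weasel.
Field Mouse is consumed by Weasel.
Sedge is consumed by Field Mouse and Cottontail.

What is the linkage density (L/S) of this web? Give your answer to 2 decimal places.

L/S = 1.60

There are L = 16 links among S = 10 species.
L/S = 16/10 = 1.6000 ≈ 1.60.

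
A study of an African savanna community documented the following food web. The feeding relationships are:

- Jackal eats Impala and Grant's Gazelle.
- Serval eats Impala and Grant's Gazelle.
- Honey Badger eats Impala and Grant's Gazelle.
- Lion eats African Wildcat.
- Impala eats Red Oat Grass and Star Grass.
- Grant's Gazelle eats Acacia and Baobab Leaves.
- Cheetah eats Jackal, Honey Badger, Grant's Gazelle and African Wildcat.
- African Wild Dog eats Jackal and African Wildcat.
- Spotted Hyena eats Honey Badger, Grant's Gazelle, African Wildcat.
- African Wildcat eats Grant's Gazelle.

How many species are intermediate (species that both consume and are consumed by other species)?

Intermediate species (has both prey and predators): Grant's Gazelle, Impala, Jackal, Honey Badger, African Wildcat.
Count: 5.

5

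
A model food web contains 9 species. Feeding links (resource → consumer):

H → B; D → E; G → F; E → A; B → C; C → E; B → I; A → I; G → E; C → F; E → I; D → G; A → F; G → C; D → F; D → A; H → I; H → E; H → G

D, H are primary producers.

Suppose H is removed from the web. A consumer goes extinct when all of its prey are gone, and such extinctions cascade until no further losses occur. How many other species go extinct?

Remove H.
Round 1: B (all prey gone) → extinct.
No further losses. Total secondary extinctions: 1.

1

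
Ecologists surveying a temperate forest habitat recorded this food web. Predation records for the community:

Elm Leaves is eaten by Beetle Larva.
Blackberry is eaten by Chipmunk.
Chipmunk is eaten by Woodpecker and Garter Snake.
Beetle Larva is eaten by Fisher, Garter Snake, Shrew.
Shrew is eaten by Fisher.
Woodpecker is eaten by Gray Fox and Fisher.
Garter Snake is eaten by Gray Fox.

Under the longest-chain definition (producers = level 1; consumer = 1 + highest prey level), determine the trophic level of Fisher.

Trophic level 4

Elm Leaves is a producer → level 1.
Beetle Larva eats Elm Leaves → level 2.
Shrew eats Beetle Larva → level 3.
Fisher eats Shrew (level 3); other prey at levels: Beetle Larva 2, Woodpecker 3 → level 4.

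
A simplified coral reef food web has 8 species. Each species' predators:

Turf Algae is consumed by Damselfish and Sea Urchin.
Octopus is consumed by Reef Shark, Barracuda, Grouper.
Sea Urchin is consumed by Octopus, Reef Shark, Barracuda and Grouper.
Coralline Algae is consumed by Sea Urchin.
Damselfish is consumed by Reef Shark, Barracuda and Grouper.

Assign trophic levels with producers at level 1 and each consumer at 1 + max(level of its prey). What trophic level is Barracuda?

Coralline Algae is a producer → level 1.
Sea Urchin eats Coralline Algae (level 1); other prey at levels: Turf Algae 1 → level 2.
Octopus eats Sea Urchin → level 3.
Barracuda eats Octopus (level 3); other prey at levels: Sea Urchin 2, Damselfish 2 → level 4.

Trophic level 4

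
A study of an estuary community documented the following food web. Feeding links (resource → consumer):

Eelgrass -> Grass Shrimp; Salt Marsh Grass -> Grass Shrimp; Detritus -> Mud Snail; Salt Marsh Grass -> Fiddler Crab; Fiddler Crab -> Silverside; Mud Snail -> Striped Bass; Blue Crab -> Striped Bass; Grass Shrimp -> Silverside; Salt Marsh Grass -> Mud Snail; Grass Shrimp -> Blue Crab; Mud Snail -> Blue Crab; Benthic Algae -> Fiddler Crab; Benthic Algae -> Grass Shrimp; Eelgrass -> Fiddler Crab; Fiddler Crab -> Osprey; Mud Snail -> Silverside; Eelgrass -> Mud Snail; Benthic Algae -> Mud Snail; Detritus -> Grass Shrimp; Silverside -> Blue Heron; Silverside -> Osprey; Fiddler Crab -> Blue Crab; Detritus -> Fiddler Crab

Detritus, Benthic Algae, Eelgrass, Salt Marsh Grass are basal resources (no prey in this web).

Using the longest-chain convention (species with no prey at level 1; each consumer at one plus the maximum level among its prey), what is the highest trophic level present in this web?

4

Basal resources (level 1): Detritus, Benthic Algae, Eelgrass, Salt Marsh Grass.
Detritus → Grass Shrimp → Blue Crab → Striped Bass gives Striped Bass level 4.
No species has a prey at level 4, so no species reaches level 5.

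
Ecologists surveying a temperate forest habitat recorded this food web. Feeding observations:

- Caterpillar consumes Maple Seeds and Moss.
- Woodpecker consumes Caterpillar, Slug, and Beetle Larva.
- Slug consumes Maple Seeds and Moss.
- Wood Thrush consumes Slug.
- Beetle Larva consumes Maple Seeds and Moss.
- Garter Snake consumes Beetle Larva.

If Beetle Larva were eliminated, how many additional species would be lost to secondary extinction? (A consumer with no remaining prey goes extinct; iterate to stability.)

Remove Beetle Larva.
Round 1: Garter Snake (all prey gone) → extinct.
No further losses. Total secondary extinctions: 1.

1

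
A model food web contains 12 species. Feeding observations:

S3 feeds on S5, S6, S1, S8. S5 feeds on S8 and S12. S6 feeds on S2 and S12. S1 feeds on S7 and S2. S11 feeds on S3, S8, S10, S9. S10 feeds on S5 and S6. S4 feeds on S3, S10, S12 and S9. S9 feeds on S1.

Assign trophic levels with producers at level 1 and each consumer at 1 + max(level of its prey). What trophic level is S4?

Trophic level 4

S2 is a producer → level 1.
S1 eats S2 (level 1); other prey at levels: S7 1 → level 2.
S3 eats S1 (level 2); other prey at levels: S8 1, S5 2, S6 2 → level 3.
S4 eats S3 (level 3); other prey at levels: S12 1, S9 3, S10 3 → level 4.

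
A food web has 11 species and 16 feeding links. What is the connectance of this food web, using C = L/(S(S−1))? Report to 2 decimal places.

The web has S = 11 species and L = 16 feeding links.
C = L / (S(S−1)) = 16 / 110 = 0.1455 ≈ 0.15.

C = 0.15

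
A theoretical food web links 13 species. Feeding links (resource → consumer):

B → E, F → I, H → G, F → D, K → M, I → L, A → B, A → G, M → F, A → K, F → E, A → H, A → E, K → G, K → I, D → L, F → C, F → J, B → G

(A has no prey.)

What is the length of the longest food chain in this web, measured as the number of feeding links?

One longest chain: A → K → M → F → D → L.
It has 6 species and 5 links.

5 links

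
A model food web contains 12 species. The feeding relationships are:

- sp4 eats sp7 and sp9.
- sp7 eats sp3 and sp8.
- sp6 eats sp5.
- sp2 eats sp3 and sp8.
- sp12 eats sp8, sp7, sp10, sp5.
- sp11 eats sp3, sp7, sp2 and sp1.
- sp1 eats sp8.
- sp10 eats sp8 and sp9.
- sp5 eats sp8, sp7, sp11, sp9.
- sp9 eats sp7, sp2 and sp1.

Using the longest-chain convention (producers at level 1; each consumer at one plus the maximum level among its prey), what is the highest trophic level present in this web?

Producers (level 1): sp3, sp8.
sp3 → sp2 → sp9 → sp5 → sp6 gives sp6 level 5.
No species has a prey at level 5, so no species reaches level 6.

5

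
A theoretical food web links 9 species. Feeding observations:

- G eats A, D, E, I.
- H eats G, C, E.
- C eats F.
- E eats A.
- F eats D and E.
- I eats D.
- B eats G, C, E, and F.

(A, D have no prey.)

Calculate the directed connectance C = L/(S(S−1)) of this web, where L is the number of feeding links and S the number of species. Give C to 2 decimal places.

The web has S = 9 species and L = 16 feeding links.
C = L / (S(S−1)) = 16 / 72 = 0.2222 ≈ 0.22.

C = 0.22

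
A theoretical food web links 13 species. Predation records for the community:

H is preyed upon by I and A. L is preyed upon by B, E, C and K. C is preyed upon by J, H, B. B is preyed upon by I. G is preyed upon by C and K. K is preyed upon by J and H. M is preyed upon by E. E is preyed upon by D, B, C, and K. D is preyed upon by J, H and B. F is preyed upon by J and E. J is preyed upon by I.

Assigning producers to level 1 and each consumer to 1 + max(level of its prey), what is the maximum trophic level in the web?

Producers (level 1): M, G, L, F.
M → E → D → H → A gives A level 5.
No species has a prey at level 5, so no species reaches level 6.

5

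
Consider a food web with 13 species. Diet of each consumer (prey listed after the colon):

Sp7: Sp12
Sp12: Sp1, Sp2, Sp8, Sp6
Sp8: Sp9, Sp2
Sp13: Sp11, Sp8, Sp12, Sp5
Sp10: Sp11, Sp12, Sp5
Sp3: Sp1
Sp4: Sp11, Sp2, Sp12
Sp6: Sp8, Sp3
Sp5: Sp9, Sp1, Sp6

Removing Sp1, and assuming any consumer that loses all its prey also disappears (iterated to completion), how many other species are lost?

1

Remove Sp1.
Round 1: Sp3 (all prey gone) → extinct.
No further losses. Total secondary extinctions: 1.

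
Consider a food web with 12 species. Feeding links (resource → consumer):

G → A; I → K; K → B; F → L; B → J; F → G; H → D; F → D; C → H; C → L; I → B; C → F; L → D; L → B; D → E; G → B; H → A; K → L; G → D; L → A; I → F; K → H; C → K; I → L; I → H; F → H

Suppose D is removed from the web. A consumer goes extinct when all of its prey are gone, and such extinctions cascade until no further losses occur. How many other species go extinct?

Remove D.
Round 1: E (all prey gone) → extinct.
No further losses. Total secondary extinctions: 1.

1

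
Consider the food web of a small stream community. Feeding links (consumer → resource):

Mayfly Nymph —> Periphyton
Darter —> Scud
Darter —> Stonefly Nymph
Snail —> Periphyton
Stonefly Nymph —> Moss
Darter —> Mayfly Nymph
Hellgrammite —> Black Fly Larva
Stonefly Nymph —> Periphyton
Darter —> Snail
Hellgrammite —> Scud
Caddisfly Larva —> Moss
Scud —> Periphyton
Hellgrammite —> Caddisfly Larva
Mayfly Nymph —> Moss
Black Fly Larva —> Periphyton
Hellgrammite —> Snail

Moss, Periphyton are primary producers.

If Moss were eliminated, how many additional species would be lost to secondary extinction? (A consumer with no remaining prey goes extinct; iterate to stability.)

Remove Moss.
Round 1: Caddisfly Larva (all prey gone) → extinct.
No further losses. Total secondary extinctions: 1.

1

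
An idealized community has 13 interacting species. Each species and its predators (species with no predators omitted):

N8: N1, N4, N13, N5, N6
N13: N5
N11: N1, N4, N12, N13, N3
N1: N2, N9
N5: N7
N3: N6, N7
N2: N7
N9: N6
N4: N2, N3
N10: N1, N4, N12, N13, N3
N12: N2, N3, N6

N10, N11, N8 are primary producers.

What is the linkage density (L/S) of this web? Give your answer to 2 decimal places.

L/S = 2.15

There are L = 28 links among S = 13 species.
L/S = 28/13 = 2.1538 ≈ 2.15.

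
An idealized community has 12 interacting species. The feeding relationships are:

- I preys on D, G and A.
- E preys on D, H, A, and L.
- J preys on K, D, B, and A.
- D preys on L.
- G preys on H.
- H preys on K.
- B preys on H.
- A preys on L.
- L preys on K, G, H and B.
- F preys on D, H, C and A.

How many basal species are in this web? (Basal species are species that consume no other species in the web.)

2

Basal species (no prey listed): C, K.
Count: 2.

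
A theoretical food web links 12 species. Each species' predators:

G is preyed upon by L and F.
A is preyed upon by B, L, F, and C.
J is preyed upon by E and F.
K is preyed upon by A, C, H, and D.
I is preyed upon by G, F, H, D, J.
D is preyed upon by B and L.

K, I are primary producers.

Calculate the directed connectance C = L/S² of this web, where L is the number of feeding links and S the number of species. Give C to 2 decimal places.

The web has S = 12 species and L = 19 feeding links.
C = L / S² = 19 / 144 = 0.1319 ≈ 0.13.

C = 0.13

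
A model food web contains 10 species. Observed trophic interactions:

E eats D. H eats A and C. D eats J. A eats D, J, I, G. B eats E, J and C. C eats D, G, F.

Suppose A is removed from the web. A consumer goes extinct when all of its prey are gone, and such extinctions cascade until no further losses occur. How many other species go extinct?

0

Remove A.
Every predator of it retains at least one other prey: H still has C.
No consumer loses all prey, so no secondary extinctions occur.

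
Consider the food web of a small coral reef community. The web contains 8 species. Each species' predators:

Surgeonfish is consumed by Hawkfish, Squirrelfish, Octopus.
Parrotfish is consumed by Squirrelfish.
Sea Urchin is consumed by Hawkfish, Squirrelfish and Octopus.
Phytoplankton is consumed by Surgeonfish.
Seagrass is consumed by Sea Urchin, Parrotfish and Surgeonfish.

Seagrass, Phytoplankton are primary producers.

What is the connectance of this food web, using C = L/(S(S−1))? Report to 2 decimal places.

The web has S = 8 species and L = 11 feeding links.
C = L / (S(S−1)) = 11 / 56 = 0.1964 ≈ 0.20.

C = 0.20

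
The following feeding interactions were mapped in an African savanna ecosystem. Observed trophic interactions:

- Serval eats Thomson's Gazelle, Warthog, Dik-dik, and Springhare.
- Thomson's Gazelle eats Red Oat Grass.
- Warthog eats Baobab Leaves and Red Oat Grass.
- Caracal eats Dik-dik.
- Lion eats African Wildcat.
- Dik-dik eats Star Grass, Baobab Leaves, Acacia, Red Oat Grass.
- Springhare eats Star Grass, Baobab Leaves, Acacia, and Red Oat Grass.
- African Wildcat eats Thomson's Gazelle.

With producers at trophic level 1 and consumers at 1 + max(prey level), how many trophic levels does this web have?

Producers (level 1): Baobab Leaves, Red Oat Grass, Acacia, Star Grass.
Red Oat Grass → Thomson's Gazelle → African Wildcat → Lion gives Lion level 4.
No species has a prey at level 4, so no species reaches level 5.

4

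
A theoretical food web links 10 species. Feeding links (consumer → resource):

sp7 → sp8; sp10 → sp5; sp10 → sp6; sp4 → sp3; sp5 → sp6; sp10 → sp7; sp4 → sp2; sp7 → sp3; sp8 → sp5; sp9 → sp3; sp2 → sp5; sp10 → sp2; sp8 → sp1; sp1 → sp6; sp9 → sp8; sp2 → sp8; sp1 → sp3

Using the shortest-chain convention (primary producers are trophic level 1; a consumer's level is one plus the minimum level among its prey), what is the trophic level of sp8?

sp6 is a producer → level 1.
sp1 eats sp6 → level 2.
sp8 eats sp1 → level 3.
No prey of sp8 is below level 2, so 3 is the minimum.

Trophic level 3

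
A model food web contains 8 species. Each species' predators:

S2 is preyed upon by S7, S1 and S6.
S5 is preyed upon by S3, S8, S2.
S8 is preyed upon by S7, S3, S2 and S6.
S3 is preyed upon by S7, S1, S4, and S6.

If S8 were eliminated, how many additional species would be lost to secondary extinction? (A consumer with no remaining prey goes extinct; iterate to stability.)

0

Remove S8.
Every predator of it retains at least one other prey: S2 still has S5; S3 still has S5; S7 still has S2, S3; S6 still has S2, S3.
No consumer loses all prey, so no secondary extinctions occur.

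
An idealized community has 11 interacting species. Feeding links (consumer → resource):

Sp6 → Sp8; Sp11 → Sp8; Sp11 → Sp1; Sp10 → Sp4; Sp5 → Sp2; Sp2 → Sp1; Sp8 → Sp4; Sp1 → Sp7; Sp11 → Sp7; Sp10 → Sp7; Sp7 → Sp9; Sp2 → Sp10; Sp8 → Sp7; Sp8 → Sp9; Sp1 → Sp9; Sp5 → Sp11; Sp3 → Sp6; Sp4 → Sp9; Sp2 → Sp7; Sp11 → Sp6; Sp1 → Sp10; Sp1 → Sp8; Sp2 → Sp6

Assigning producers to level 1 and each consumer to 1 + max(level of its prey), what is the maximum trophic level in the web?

6

Producers (level 1): Sp9.
Sp9 → Sp4 → Sp8 → Sp1 → Sp11 → Sp5 gives Sp5 level 6.
No species has a prey at level 6, so no species reaches level 7.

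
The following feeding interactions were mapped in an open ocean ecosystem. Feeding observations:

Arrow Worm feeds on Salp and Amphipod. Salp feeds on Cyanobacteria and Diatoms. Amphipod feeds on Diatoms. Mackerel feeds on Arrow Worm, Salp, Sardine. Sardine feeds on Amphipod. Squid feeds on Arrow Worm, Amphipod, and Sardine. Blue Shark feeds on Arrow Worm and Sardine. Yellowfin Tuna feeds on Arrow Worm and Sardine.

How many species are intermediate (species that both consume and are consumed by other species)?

Intermediate species (has both prey and predators): Salp, Amphipod, Arrow Worm, Sardine.
Count: 4.

4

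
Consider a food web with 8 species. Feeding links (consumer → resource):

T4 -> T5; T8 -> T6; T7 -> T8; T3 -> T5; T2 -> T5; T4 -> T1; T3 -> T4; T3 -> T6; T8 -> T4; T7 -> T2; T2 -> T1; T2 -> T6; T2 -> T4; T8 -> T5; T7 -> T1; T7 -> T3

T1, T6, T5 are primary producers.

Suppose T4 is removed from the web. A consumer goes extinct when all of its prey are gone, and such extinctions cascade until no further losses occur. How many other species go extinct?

Remove T4.
Every predator of it retains at least one other prey: T3 still has T6, T5; T8 still has T6, T5; T2 still has T1, T6, T5.
No consumer loses all prey, so no secondary extinctions occur.

0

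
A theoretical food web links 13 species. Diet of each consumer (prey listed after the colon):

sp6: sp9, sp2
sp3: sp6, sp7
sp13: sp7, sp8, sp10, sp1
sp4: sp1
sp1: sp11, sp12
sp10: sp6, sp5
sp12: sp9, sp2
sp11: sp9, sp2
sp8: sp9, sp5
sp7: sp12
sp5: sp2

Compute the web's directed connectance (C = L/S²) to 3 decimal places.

C = 0.124

The web has S = 13 species and L = 21 feeding links.
C = L / S² = 21 / 169 = 0.1243 ≈ 0.124.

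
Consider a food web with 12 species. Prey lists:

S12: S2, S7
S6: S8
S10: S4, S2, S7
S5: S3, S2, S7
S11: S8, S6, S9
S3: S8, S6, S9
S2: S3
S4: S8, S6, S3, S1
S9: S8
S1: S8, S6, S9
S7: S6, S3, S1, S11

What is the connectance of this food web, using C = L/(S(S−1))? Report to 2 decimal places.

The web has S = 12 species and L = 28 feeding links.
C = L / (S(S−1)) = 28 / 132 = 0.2121 ≈ 0.21.

C = 0.21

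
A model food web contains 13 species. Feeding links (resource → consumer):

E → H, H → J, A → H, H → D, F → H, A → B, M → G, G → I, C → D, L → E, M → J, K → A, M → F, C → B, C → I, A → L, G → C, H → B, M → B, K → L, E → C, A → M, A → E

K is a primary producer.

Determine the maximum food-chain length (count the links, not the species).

One longest chain: K → A → M → G → C → I.
It has 6 species and 5 links.

5 links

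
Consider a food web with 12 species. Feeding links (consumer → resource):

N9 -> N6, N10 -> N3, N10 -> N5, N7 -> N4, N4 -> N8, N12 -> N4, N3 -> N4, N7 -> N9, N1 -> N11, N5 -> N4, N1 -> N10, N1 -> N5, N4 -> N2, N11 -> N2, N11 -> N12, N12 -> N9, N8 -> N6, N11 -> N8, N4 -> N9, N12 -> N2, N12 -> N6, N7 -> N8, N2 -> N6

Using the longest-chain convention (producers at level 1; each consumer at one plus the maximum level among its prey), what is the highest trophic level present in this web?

Producers (level 1): N6.
N6 → N8 → N4 → N5 → N10 → N1 gives N1 level 6.
No species has a prey at level 6, so no species reaches level 7.

6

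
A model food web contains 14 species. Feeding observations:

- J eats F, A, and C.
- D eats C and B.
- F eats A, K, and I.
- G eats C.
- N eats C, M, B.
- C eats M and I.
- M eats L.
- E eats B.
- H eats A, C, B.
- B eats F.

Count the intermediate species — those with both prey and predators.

4

Intermediate species (has both prey and predators): F, M, C, B.
Count: 4.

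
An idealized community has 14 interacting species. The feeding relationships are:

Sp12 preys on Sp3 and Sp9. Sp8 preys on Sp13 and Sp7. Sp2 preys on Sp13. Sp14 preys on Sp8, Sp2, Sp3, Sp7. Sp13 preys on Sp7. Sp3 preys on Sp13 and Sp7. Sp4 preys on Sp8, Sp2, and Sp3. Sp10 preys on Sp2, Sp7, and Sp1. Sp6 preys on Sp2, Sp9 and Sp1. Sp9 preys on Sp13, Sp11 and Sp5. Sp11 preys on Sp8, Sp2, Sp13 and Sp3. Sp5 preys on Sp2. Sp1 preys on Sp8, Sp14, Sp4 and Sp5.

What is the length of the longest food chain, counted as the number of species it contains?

6 species

One longest chain: Sp7 → Sp13 → Sp2 → Sp5 → Sp9 → Sp12.
It has 6 species and 5 links.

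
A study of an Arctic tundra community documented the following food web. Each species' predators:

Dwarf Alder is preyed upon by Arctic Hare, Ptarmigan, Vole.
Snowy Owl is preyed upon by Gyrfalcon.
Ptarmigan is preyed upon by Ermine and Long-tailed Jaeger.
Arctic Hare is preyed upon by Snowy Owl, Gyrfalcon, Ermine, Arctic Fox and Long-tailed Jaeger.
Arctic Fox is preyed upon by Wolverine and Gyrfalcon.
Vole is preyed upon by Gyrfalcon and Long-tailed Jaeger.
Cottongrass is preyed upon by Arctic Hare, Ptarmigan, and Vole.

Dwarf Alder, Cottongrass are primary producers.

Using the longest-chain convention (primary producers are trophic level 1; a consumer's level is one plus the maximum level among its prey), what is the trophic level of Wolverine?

Trophic level 4

Dwarf Alder is a producer → level 1.
Arctic Hare eats Dwarf Alder (level 1); other prey at levels: Cottongrass 1 → level 2.
Arctic Fox eats Arctic Hare → level 3.
Wolverine eats Arctic Fox → level 4.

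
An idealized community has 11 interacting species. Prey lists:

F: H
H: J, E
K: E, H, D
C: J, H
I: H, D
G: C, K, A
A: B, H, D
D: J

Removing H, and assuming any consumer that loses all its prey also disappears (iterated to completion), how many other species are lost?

1

Remove H.
Round 1: F (all prey gone) → extinct.
No further losses. Total secondary extinctions: 1.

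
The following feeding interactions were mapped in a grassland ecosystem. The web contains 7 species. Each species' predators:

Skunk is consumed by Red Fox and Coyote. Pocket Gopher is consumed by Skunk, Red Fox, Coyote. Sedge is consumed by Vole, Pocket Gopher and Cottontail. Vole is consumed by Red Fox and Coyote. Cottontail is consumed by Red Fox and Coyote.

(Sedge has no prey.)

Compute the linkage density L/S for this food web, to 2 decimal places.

L/S = 1.71

There are L = 12 links among S = 7 species.
L/S = 12/7 = 1.7143 ≈ 1.71.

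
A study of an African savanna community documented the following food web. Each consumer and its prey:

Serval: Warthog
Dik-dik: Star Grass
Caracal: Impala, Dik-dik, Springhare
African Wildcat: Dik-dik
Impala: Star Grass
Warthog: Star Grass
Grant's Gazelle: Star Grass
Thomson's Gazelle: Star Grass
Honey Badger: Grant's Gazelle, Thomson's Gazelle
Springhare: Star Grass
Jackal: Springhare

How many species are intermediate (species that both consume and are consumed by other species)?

Intermediate species (has both prey and predators): Impala, Dik-dik, Warthog, Springhare, Grant's Gazelle, Thomson's Gazelle.
Count: 6.

6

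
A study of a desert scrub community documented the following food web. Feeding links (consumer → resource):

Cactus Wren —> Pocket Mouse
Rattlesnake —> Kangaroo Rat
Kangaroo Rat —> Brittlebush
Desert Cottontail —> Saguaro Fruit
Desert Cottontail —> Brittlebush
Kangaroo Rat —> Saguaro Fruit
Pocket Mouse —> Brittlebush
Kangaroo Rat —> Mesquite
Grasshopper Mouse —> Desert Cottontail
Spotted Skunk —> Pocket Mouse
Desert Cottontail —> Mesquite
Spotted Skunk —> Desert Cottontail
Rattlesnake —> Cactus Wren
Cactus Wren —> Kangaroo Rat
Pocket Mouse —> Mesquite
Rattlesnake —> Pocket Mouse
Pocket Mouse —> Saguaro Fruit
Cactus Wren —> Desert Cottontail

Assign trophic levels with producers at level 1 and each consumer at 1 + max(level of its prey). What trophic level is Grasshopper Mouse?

Trophic level 3

Brittlebush is a producer → level 1.
Desert Cottontail eats Brittlebush (level 1); other prey at levels: Mesquite 1, Saguaro Fruit 1 → level 2.
Grasshopper Mouse eats Desert Cottontail → level 3.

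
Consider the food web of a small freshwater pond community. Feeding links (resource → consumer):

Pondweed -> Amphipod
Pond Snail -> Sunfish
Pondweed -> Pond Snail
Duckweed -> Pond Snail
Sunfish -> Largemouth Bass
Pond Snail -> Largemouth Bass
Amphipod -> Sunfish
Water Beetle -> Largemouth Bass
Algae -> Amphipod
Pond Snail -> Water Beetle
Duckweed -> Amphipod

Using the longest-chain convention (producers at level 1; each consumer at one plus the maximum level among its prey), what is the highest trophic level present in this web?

4

Producers (level 1): Duckweed, Algae, Pondweed.
Duckweed → Pond Snail → Sunfish → Largemouth Bass gives Largemouth Bass level 4.
No species has a prey at level 4, so no species reaches level 5.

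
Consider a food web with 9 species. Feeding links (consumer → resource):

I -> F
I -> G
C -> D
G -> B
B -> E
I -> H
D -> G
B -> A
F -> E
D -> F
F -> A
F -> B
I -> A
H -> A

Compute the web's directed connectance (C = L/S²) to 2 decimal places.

C = 0.17

The web has S = 9 species and L = 14 feeding links.
C = L / S² = 14 / 81 = 0.1728 ≈ 0.17.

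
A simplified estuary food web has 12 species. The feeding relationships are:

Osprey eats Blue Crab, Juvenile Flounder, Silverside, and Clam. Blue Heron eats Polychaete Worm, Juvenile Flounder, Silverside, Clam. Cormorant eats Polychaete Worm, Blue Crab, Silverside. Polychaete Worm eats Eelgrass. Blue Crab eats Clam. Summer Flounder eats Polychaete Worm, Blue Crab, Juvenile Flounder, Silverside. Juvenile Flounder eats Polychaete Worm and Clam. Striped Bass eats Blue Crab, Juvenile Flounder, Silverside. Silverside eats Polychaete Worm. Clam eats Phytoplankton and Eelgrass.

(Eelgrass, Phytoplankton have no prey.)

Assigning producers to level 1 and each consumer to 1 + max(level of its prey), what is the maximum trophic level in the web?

4

Producers (level 1): Eelgrass, Phytoplankton.
Eelgrass → Clam → Blue Crab → Summer Flounder gives Summer Flounder level 4.
No species has a prey at level 4, so no species reaches level 5.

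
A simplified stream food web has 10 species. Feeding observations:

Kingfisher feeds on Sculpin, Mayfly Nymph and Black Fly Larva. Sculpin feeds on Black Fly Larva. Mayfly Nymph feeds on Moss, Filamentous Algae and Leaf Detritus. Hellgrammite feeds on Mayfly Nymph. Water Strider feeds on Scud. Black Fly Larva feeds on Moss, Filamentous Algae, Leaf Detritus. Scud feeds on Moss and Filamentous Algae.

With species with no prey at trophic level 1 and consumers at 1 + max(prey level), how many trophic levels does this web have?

4

Basal resources (level 1): Filamentous Algae, Moss, Leaf Detritus.
Filamentous Algae → Black Fly Larva → Sculpin → Kingfisher gives Kingfisher level 4.
No species has a prey at level 4, so no species reaches level 5.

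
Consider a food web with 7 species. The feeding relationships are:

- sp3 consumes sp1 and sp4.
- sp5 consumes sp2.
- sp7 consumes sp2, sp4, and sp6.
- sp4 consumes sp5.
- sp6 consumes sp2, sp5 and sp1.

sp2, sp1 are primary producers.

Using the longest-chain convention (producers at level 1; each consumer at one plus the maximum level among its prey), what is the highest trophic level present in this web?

4

Producers (level 1): sp2, sp1.
sp2 → sp5 → sp6 → sp7 gives sp7 level 4.
No species has a prey at level 4, so no species reaches level 5.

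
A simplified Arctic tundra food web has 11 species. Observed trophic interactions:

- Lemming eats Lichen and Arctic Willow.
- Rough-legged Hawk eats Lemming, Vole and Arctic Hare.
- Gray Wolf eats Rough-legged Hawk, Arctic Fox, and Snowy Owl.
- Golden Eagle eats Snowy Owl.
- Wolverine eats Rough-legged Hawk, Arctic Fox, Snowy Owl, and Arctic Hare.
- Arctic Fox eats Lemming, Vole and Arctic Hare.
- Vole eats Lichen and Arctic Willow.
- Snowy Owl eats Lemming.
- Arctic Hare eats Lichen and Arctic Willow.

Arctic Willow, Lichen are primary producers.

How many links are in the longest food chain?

3 links

One longest chain: Arctic Willow → Lemming → Snowy Owl → Gray Wolf.
It has 4 species and 3 links.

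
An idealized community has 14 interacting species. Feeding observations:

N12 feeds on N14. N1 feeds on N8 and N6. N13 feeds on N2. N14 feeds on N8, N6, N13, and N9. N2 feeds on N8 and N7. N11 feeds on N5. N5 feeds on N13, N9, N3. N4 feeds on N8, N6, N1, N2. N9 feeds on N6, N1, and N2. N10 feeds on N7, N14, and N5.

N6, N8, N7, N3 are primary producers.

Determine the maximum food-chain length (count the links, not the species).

One longest chain: N6 → N1 → N9 → N14 → N12.
It has 5 species and 4 links.

4 links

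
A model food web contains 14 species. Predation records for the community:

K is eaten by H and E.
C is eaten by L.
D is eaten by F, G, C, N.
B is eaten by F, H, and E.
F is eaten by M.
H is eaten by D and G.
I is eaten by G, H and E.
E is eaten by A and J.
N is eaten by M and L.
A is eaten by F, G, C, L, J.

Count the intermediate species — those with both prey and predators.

7

Intermediate species (has both prey and predators): E, H, D, A, N, C, F.
Count: 7.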